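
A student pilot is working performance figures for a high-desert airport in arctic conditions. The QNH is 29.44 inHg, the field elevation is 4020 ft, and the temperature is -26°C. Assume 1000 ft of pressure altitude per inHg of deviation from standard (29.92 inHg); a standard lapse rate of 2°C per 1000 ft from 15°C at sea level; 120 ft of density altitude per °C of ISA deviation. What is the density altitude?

660 ft

Pressure altitude = 4020 + (29.92 − 29.44) × 1000 = 4020 + (+480) = 4500 ft.
ISA temperature at 4500 ft = 15 − 2 × (4500/1000) = 6°C.
ISA deviation = -26 − 6 = -32°C.
Density altitude = 4500 + 120 × (-32) = 660 ft.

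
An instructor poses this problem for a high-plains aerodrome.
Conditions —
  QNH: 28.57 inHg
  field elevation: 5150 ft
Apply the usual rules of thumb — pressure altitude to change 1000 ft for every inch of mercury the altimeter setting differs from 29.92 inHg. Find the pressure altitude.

6500 ft

Pressure correction = (29.92 − 28.57) × 1000 = +1350 ft.
Pressure altitude = 5150 + (+1350) = 6500 ft.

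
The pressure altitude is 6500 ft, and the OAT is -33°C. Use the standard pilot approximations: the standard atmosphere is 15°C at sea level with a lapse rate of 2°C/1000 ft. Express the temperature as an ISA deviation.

ISA temperature at 6500 ft = 15 − 2 × (6500/1000) = 2°C.
Deviation = OAT − ISA = -33 − 2 = -35°C.

ISA-35°C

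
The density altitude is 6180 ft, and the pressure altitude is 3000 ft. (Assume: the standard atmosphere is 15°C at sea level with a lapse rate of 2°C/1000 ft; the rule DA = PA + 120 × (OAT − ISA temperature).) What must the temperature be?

Density altitude − pressure altitude = 6180 − 3000 = +3180 ft.
At 120 ft/°C that is an ISA deviation of 3180/120 = +26.5°C.
ISA temperature at 3000 ft = 15 − 2 × (3000/1000) = 9°C.
OAT = ISA + deviation = 9 + (+26.5) = 35.5°C.

35.5°C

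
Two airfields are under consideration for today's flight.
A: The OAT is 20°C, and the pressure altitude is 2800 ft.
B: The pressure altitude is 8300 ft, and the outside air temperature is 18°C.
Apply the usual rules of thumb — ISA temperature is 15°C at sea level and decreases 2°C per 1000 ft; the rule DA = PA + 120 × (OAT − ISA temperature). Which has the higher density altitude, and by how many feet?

B by 6580 ft

A: ISA temp = 9.4°C, deviation +10.6°C, DA = 2800 + 120 × 10.6 = 4072 ft.
B: ISA temp = -1.6°C, deviation +19.6°C, DA = 8300 + 120 × 19.6 = 10652 ft.
B is higher by 10652 − 4072 = 6580 ft.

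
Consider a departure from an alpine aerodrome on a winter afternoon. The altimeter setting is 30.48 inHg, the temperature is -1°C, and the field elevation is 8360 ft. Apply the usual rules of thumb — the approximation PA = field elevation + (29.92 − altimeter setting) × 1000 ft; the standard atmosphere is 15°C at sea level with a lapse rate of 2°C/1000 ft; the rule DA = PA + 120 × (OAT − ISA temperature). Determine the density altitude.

Pressure altitude = 8360 + (29.92 − 30.48) × 1000 = 8360 + (-560) = 7800 ft.
ISA temperature at 7800 ft = 15 − 2 × (7800/1000) = -0.6°C.
ISA deviation = -1 − (-0.6) = -0.4°C.
Density altitude = 7800 + 120 × (-0.4) = 7752 ft.

7752 ft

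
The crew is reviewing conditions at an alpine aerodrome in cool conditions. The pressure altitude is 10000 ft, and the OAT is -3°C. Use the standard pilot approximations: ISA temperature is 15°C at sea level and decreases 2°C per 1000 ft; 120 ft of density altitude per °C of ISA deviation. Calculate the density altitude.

ISA temperature at 10000 ft = 15 − 2 × (10000/1000) = -5°C.
ISA deviation = -3 − (-5) = +2°C.
Density altitude = 10000 + 120 × (2) = 10000 + (+240) = 10240 ft.

10240 ft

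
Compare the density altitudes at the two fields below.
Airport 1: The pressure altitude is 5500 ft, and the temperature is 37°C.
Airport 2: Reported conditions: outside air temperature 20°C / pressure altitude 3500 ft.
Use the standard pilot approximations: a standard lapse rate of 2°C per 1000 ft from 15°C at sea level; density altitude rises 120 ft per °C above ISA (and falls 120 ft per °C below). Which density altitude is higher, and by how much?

Airport 1 by 4520 ft

Airport 1: ISA temp = 4°C, deviation +33°C, DA = 5500 + 120 × 33 = 9460 ft.
Airport 2: ISA temp = 8°C, deviation +12°C, DA = 3500 + 120 × 12 = 4940 ft.
Airport 1 is higher by 9460 − 4940 = 4520 ft.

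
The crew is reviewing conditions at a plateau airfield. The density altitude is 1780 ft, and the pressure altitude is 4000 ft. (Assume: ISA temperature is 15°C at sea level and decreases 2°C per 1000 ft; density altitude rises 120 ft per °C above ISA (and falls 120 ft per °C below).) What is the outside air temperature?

Density altitude − pressure altitude = 1780 − 4000 = -2220 ft.
At 120 ft/°C that is an ISA deviation of -2220/120 = -18.5°C.
ISA temperature at 4000 ft = 15 − 2 × (4000/1000) = 7°C.
OAT = ISA + deviation = 7 + (-18.5) = -11.5°C.

-11.5°C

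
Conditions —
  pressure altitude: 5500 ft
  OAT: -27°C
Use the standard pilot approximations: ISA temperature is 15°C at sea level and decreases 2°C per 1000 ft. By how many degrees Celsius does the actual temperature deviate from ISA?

ISA temperature at 5500 ft = 15 − 2 × (5500/1000) = 4°C.
Deviation = OAT − ISA = -27 − 4 = -31°C.

ISA-31°C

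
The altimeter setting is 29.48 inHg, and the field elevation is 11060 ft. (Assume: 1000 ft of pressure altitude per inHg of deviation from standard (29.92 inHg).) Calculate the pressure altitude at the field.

11500 ft

Pressure correction = (29.92 − 29.48) × 1000 = +440 ft.
Pressure altitude = 11060 + (+440) = 11500 ft.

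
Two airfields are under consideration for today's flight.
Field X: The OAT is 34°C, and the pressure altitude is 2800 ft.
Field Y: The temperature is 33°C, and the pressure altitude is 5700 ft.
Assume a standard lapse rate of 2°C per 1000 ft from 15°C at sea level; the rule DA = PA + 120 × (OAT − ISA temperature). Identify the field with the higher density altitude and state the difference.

Field Y by 3476 ft

Field X: ISA temp = 9.4°C, deviation +24.6°C, DA = 2800 + 120 × 24.6 = 5752 ft.
Field Y: ISA temp = 3.6°C, deviation +29.4°C, DA = 5700 + 120 × 29.4 = 9228 ft.
Field Y is higher by 9228 − 5752 = 3476 ft.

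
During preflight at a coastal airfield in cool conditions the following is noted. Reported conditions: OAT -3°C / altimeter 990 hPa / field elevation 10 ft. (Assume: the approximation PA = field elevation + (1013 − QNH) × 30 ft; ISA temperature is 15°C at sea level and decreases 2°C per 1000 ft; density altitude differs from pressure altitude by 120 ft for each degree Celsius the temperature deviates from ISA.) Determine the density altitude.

Pressure altitude = 10 + (1013 − 990) × 30 = 10 + (+690) = 700 ft.
ISA temperature at 700 ft = 15 − 2 × (700/1000) = 13.6°C.
ISA deviation = -3 − 13.6 = -16.6°C.
Density altitude = 700 + 120 × (-16.6) = -1292 ft.

-1292 ft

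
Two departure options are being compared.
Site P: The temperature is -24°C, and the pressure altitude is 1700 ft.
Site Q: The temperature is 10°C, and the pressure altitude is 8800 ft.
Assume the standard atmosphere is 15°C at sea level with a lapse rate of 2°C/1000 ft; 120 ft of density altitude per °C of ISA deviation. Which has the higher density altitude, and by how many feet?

Site Q by 12884 ft

Site P: ISA temp = 11.6°C, deviation -35.6°C, DA = 1700 + 120 × (-35.6) = -2572 ft.
Site Q: ISA temp = -2.6°C, deviation +12.6°C, DA = 8800 + 120 × 12.6 = 10312 ft.
Site Q is higher by 10312 − (-2572) = 12884 ft.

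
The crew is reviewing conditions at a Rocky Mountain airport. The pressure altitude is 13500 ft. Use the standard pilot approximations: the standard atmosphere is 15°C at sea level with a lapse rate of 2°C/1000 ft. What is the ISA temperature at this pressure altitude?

ISA temperature = 15 − 2 × (13500/1000) = 15 − 27 = -12°C.

-12°C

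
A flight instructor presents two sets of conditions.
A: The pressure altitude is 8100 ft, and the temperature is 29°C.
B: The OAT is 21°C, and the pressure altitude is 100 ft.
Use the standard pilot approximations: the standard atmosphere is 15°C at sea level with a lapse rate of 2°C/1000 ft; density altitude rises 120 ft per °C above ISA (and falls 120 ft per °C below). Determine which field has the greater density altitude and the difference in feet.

A: ISA temp = -1.2°C, deviation +30.2°C, DA = 8100 + 120 × 30.2 = 11724 ft.
B: ISA temp = 14.8°C, deviation +6.2°C, DA = 100 + 120 × 6.2 = 844 ft.
A is higher by 11724 − 844 = 10880 ft.

A by 10880 ft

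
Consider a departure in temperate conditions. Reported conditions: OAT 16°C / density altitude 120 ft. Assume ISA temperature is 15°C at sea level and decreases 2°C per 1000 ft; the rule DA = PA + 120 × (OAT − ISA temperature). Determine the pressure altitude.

0 ft

DA = PA + 120 × (OAT − (15 − 2·PA/1000)) = PA + 120·OAT − 1800 + 0.24·PA = 1.24·PA + 120·OAT − 1800.
So 1.24·PA = 120 − 120 × 16 + 1800 = 0.
PA = 0 / 1.24 = 0 ft.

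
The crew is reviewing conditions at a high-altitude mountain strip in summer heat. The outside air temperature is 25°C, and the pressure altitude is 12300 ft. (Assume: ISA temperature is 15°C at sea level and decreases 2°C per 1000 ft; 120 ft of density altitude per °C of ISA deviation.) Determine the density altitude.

16452 ft

ISA temperature at 12300 ft = 15 − 2 × (12300/1000) = -9.6°C.
ISA deviation = 25 − (-9.6) = +34.6°C.
Density altitude = 12300 + 120 × (34.6) = 12300 + (+4152) = 16452 ft.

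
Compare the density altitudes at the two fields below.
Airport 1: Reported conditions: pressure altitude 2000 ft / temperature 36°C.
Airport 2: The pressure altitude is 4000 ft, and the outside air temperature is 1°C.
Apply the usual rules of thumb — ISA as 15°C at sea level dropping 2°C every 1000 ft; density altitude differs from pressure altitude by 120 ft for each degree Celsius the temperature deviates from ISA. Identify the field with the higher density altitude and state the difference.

Airport 1: ISA temp = 11°C, deviation +25°C, DA = 2000 + 120 × 25 = 5000 ft.
Airport 2: ISA temp = 7°C, deviation -6°C, DA = 4000 + 120 × (-6) = 3280 ft.
Airport 1 is higher by 5000 − 3280 = 1720 ft.

Airport 1 by 1720 ft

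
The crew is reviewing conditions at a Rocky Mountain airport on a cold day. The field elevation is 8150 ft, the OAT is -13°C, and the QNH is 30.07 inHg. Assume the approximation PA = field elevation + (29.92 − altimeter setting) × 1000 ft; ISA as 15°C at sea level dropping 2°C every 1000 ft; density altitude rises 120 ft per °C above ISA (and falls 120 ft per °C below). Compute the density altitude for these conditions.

Pressure altitude = 8150 + (29.92 − 30.07) × 1000 = 8150 + (-150) = 8000 ft.
ISA temperature at 8000 ft = 15 − 2 × (8000/1000) = -1°C.
ISA deviation = -13 − (-1) = -12°C.
Density altitude = 8000 + 120 × (-12) = 6560 ft.

6560 ft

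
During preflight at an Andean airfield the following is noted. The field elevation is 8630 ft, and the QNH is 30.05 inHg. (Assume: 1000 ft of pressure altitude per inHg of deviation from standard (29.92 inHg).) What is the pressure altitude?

Pressure correction = (29.92 − 30.05) × 1000 = -130 ft.
Pressure altitude = 8630 + (-130) = 8500 ft.

8500 ft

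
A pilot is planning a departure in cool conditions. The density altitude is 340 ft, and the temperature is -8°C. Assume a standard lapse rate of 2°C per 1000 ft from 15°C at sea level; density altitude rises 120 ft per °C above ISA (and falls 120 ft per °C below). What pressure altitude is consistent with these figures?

DA = PA + 120 × (OAT − (15 − 2·PA/1000)) = PA + 120·OAT − 1800 + 0.24·PA = 1.24·PA + 120·OAT − 1800.
So 1.24·PA = 340 − 120 × (-8) + 1800 = 3100.
PA = 3100 / 1.24 = 2500 ft.

2500 ft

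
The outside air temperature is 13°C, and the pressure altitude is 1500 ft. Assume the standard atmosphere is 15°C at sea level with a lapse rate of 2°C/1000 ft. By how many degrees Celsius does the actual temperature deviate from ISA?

ISA temperature at 1500 ft = 15 − 2 × (1500/1000) = 12°C.
Deviation = OAT − ISA = 13 − 12 = +1°C.

ISA+1°C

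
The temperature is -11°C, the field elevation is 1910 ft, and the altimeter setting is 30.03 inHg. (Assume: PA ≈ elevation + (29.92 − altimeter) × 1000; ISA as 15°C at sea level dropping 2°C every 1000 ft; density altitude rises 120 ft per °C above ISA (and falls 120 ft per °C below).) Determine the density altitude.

Pressure altitude = 1910 + (29.92 − 30.03) × 1000 = 1910 + (-110) = 1800 ft.
ISA temperature at 1800 ft = 15 − 2 × (1800/1000) = 11.4°C.
ISA deviation = -11 − 11.4 = -22.4°C.
Density altitude = 1800 + 120 × (-22.4) = -888 ft.

-888 ft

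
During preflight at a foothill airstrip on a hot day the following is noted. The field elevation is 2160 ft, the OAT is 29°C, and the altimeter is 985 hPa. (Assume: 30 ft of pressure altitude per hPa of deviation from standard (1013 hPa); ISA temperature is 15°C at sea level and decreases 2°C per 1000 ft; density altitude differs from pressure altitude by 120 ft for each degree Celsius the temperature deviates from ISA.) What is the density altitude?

Pressure altitude = 2160 + (1013 − 985) × 30 = 2160 + (+840) = 3000 ft.
ISA temperature at 3000 ft = 15 − 2 × (3000/1000) = 9°C.
ISA deviation = 29 − 9 = +20°C.
Density altitude = 3000 + 120 × (20) = 5400 ft.

5400 ft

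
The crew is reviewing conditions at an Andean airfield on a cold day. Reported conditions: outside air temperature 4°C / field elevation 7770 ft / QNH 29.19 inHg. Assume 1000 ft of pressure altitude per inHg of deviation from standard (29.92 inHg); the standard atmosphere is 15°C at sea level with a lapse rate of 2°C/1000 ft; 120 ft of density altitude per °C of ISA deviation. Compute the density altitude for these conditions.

Pressure altitude = 7770 + (29.92 − 29.19) × 1000 = 7770 + (+730) = 8500 ft.
ISA temperature at 8500 ft = 15 − 2 × (8500/1000) = -2°C.
ISA deviation = 4 − (-2) = +6°C.
Density altitude = 8500 + 120 × (6) = 9220 ft.

9220 ft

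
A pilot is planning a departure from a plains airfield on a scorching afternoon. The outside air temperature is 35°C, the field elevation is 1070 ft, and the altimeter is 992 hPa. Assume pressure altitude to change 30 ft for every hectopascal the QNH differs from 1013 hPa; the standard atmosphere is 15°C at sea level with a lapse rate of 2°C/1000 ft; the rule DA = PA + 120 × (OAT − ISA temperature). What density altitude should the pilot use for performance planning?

Pressure altitude = 1070 + (1013 − 992) × 30 = 1070 + (+630) = 1700 ft.
ISA temperature at 1700 ft = 15 − 2 × (1700/1000) = 11.6°C.
ISA deviation = 35 − 11.6 = +23.4°C.
Density altitude = 1700 + 120 × (23.4) = 4508 ft.

4508 ft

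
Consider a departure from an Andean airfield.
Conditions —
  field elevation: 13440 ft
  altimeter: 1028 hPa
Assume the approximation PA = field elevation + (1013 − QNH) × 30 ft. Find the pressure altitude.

Pressure correction = (1013 − 1028) × 30 = -450 ft.
Pressure altitude = 13440 + (-450) = 12990 ft.

12990 ft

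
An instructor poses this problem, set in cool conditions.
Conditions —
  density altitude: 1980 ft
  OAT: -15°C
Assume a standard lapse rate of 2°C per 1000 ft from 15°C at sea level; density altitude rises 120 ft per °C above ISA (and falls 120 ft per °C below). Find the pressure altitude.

DA = PA + 120 × (OAT − (15 − 2·PA/1000)) = PA + 120·OAT − 1800 + 0.24·PA = 1.24·PA + 120·OAT − 1800.
So 1.24·PA = 1980 − 120 × (-15) + 1800 = 5580.
PA = 5580 / 1.24 = 4500 ft.

4500 ft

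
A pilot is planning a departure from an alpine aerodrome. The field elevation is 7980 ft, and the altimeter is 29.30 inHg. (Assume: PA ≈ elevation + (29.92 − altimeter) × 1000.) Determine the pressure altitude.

Pressure correction = (29.92 − 29.30) × 1000 = +620 ft.
Pressure altitude = 7980 + (+620) = 8600 ft.

8600 ft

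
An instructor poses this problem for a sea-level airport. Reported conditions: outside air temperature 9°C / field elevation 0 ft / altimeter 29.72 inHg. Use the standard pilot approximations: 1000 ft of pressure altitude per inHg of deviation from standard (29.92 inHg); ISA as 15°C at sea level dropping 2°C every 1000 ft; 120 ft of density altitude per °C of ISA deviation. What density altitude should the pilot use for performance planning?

Pressure altitude = 0 + (29.92 − 29.72) × 1000 = 0 + (+200) = 200 ft.
ISA temperature at 200 ft = 15 − 2 × (200/1000) = 14.6°C.
ISA deviation = 9 − 14.6 = -5.6°C.
Density altitude = 200 + 120 × (-5.6) = -472 ft.

-472 ft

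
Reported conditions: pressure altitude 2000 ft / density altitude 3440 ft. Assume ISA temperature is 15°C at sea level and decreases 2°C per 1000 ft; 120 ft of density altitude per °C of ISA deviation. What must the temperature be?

23°C

Density altitude − pressure altitude = 3440 − 2000 = +1440 ft.
At 120 ft/°C that is an ISA deviation of 1440/120 = +12°C.
ISA temperature at 2000 ft = 15 − 2 × (2000/1000) = 11°C.
OAT = ISA + deviation = 11 + (+12) = 23°C.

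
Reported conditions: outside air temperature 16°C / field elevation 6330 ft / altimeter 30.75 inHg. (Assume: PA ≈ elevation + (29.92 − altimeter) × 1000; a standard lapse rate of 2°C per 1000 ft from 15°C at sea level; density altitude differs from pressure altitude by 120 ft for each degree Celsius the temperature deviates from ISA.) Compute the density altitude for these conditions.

Pressure altitude = 6330 + (29.92 − 30.75) × 1000 = 6330 + (-830) = 5500 ft.
ISA temperature at 5500 ft = 15 − 2 × (5500/1000) = 4°C.
ISA deviation = 16 − 4 = +12°C.
Density altitude = 5500 + 120 × (12) = 6940 ft.

6940 ft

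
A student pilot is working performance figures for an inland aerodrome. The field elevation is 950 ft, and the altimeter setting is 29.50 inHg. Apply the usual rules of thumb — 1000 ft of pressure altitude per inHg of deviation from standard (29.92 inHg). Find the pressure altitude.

Pressure correction = (29.92 − 29.50) × 1000 = +420 ft.
Pressure altitude = 950 + (+420) = 1370 ft.

1370 ft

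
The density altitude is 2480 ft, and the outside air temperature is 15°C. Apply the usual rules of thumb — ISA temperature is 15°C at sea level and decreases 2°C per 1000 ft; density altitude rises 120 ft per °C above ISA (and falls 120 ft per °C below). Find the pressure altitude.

DA = PA + 120 × (OAT − (15 − 2·PA/1000)) = PA + 120·OAT − 1800 + 0.24·PA = 1.24·PA + 120·OAT − 1800.
So 1.24·PA = 2480 − 120 × 15 + 1800 = 2480.
PA = 2480 / 1.24 = 2000 ft.

2000 ft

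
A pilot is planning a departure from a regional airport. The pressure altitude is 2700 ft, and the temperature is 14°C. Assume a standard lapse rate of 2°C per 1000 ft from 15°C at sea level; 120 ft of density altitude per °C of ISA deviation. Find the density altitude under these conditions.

3228 ft

ISA temperature at 2700 ft = 15 − 2 × (2700/1000) = 9.6°C.
ISA deviation = 14 − 9.6 = +4.4°C.
Density altitude = 2700 + 120 × (4.4) = 2700 + (+528) = 3228 ft.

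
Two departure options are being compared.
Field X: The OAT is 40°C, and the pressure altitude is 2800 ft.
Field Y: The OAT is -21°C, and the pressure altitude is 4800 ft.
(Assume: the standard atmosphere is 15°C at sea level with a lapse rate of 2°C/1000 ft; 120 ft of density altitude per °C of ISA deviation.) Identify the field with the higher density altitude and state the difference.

Field X by 4840 ft

Field X: ISA temp = 9.4°C, deviation +30.6°C, DA = 2800 + 120 × 30.6 = 6472 ft.
Field Y: ISA temp = 5.4°C, deviation -26.4°C, DA = 4800 + 120 × (-26.4) = 1632 ft.
Field X is higher by 6472 − 1632 = 4840 ft.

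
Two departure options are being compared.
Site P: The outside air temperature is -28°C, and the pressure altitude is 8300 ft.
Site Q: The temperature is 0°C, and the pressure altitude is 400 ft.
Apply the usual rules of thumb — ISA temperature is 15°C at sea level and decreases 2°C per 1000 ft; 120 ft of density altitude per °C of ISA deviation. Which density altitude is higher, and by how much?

Site P: ISA temp = -1.6°C, deviation -26.4°C, DA = 8300 + 120 × (-26.4) = 5132 ft.
Site Q: ISA temp = 14.2°C, deviation -14.2°C, DA = 400 + 120 × (-14.2) = -1304 ft.
Site P is higher by 5132 − (-1304) = 6436 ft.

Site P by 6436 ft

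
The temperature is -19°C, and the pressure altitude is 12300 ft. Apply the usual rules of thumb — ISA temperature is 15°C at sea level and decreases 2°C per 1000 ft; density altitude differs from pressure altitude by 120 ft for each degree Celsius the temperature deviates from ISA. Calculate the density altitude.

ISA temperature at 12300 ft = 15 − 2 × (12300/1000) = -9.6°C.
ISA deviation = -19 − (-9.6) = -9.4°C.
Density altitude = 12300 + 120 × (-9.4) = 12300 + (-1128) = 11172 ft.

11172 ft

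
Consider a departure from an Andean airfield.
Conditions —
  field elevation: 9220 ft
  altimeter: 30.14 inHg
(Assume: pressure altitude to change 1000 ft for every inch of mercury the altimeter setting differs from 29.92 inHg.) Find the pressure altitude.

Pressure correction = (29.92 − 30.14) × 1000 = -220 ft.
Pressure altitude = 9220 + (-220) = 9000 ft.

9000 ft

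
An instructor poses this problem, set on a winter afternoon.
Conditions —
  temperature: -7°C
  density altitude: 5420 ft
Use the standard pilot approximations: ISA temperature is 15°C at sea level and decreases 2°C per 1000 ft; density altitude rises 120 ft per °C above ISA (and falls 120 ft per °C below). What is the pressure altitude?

6500 ft

DA = PA + 120 × (OAT − (15 − 2·PA/1000)) = PA + 120·OAT − 1800 + 0.24·PA = 1.24·PA + 120·OAT − 1800.
So 1.24·PA = 5420 − 120 × (-7) + 1800 = 8060.
PA = 8060 / 1.24 = 6500 ft.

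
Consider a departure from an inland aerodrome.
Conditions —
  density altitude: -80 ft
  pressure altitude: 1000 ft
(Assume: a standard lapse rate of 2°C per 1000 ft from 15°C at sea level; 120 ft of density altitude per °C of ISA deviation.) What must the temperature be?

4°C

Density altitude − pressure altitude = -80 − 1000 = -1080 ft.
At 120 ft/°C that is an ISA deviation of -1080/120 = -9°C.
ISA temperature at 1000 ft = 15 − 2 × (1000/1000) = 13°C.
OAT = ISA + deviation = 13 + (-9) = 4°C.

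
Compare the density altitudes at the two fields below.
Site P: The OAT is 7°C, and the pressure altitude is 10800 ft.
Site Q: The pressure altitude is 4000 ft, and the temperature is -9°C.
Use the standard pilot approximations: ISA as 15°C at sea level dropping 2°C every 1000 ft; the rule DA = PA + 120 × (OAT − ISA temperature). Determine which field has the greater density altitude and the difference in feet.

Site P by 10352 ft

Site P: ISA temp = -6.6°C, deviation +13.6°C, DA = 10800 + 120 × 13.6 = 12432 ft.
Site Q: ISA temp = 7°C, deviation -16°C, DA = 4000 + 120 × (-16) = 2080 ft.
Site P is higher by 12432 − 2080 = 10352 ft.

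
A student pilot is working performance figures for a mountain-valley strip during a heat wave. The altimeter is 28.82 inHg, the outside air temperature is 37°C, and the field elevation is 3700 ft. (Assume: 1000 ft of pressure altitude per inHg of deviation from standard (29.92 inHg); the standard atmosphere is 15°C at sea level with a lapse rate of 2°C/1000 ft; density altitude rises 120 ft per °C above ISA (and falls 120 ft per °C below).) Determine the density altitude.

8592 ft

Pressure altitude = 3700 + (29.92 − 28.82) × 1000 = 3700 + (+1100) = 4800 ft.
ISA temperature at 4800 ft = 15 − 2 × (4800/1000) = 5.4°C.
ISA deviation = 37 − 5.4 = +31.6°C.
Density altitude = 4800 + 120 × (31.6) = 8592 ft.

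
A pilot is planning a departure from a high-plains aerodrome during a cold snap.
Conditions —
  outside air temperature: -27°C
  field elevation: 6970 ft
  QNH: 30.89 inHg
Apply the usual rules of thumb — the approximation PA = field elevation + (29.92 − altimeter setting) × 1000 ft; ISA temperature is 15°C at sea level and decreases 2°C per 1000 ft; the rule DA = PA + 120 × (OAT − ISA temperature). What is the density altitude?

Pressure altitude = 6970 + (29.92 − 30.89) × 1000 = 6970 + (-970) = 6000 ft.
ISA temperature at 6000 ft = 15 − 2 × (6000/1000) = 3°C.
ISA deviation = -27 − 3 = -30°C.
Density altitude = 6000 + 120 × (-30) = 2400 ft.

2400 ft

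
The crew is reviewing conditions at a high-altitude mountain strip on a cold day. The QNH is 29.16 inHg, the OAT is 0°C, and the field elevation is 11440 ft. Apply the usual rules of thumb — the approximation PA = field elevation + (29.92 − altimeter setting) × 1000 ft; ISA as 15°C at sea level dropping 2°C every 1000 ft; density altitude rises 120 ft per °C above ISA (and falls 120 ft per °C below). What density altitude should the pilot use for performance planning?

13328 ft

Pressure altitude = 11440 + (29.92 − 29.16) × 1000 = 11440 + (+760) = 12200 ft.
ISA temperature at 12200 ft = 15 − 2 × (12200/1000) = -9.4°C.
ISA deviation = 0 − (-9.4) = +9.4°C.
Density altitude = 12200 + 120 × (9.4) = 13328 ft.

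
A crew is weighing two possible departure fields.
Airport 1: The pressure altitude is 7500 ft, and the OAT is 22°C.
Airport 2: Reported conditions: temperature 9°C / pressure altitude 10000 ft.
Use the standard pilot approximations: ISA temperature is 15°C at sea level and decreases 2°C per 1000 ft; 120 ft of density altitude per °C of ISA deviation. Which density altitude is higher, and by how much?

Airport 2 by 1540 ft

Airport 1: ISA temp = 0°C, deviation +22°C, DA = 7500 + 120 × 22 = 10140 ft.
Airport 2: ISA temp = -5°C, deviation +14°C, DA = 10000 + 120 × 14 = 11680 ft.
Airport 2 is higher by 11680 − 10140 = 1540 ft.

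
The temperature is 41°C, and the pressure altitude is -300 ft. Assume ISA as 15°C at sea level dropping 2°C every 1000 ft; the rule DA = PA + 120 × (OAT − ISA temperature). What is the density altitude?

ISA temperature at -300 ft = 15 − 2 × (-300/1000) = 15.6°C.
ISA deviation = 41 − 15.6 = +25.4°C.
Density altitude = -300 + 120 × (25.4) = -300 + (+3048) = 2748 ft.

2748 ft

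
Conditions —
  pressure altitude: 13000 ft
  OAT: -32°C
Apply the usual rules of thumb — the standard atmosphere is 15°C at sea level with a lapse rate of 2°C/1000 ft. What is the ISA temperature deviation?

ISA-21°C

ISA temperature at 13000 ft = 15 − 2 × (13000/1000) = -11°C.
Deviation = OAT − ISA = -32 − (-11) = -21°C.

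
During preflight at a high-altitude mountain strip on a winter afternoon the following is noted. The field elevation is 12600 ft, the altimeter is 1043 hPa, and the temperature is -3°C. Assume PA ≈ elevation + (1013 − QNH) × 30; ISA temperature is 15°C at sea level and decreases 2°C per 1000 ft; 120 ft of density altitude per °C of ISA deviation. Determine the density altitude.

12348 ft

Pressure altitude = 12600 + (1013 − 1043) × 30 = 12600 + (-900) = 11700 ft.
ISA temperature at 11700 ft = 15 − 2 × (11700/1000) = -8.4°C.
ISA deviation = -3 − (-8.4) = +5.4°C.
Density altitude = 11700 + 120 × (5.4) = 12348 ft.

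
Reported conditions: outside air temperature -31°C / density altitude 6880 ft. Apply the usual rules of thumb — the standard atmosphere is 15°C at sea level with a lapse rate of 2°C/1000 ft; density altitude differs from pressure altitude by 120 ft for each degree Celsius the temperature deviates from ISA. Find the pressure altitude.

DA = PA + 120 × (OAT − (15 − 2·PA/1000)) = PA + 120·OAT − 1800 + 0.24·PA = 1.24·PA + 120·OAT − 1800.
So 1.24·PA = 6880 − 120 × (-31) + 1800 = 12400.
PA = 12400 / 1.24 = 10000 ft.

10000 ft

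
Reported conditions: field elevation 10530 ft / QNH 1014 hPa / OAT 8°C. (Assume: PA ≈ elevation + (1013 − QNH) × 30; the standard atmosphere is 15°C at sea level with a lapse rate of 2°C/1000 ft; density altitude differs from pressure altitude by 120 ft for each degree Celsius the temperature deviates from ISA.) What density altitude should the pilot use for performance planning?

Pressure altitude = 10530 + (1013 − 1014) × 30 = 10530 + (-30) = 10500 ft.
ISA temperature at 10500 ft = 15 − 2 × (10500/1000) = -6°C.
ISA deviation = 8 − (-6) = +14°C.
Density altitude = 10500 + 120 × (14) = 12180 ft.

12180 ft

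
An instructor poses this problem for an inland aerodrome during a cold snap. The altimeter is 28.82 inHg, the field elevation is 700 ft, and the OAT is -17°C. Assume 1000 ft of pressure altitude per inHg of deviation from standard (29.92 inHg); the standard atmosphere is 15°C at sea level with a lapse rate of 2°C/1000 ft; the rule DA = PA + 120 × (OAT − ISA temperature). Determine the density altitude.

Pressure altitude = 700 + (29.92 − 28.82) × 1000 = 700 + (+1100) = 1800 ft.
ISA temperature at 1800 ft = 15 − 2 × (1800/1000) = 11.4°C.
ISA deviation = -17 − 11.4 = -28.4°C.
Density altitude = 1800 + 120 × (-28.4) = -1608 ft.

-1608 ft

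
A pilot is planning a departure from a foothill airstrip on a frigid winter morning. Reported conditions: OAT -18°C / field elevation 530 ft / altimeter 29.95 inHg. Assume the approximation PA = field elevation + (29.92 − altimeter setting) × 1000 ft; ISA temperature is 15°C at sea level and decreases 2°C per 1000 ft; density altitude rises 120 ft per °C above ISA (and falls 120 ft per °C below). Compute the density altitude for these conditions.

-3340 ft

Pressure altitude = 530 + (29.92 − 29.95) × 1000 = 530 + (-30) = 500 ft.
ISA temperature at 500 ft = 15 − 2 × (500/1000) = 14°C.
ISA deviation = -18 − 14 = -32°C.
Density altitude = 500 + 120 × (-32) = -3340 ft.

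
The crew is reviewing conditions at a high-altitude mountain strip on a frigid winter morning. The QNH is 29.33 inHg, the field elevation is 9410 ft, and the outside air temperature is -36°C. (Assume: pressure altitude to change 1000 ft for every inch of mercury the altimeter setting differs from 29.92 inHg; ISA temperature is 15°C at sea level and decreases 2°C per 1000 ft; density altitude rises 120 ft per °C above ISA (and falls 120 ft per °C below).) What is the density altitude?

6280 ft

Pressure altitude = 9410 + (29.92 − 29.33) × 1000 = 9410 + (+590) = 10000 ft.
ISA temperature at 10000 ft = 15 − 2 × (10000/1000) = -5°C.
ISA deviation = -36 − (-5) = -31°C.
Density altitude = 10000 + 120 × (-31) = 6280 ft.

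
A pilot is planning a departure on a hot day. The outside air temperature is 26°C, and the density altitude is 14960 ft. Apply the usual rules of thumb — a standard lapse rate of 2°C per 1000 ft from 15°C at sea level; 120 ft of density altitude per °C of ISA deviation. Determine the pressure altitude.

11000 ft

DA = PA + 120 × (OAT − (15 − 2·PA/1000)) = PA + 120·OAT − 1800 + 0.24·PA = 1.24·PA + 120·OAT − 1800.
So 1.24·PA = 14960 − 120 × 26 + 1800 = 13640.
PA = 13640 / 1.24 = 11000 ft.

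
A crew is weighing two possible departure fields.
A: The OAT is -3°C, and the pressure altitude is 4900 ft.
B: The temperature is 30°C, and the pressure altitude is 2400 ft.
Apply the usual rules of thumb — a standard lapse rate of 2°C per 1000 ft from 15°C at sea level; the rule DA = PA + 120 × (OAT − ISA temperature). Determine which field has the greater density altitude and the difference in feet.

A: ISA temp = 5.2°C, deviation -8.2°C, DA = 4900 + 120 × (-8.2) = 3916 ft.
B: ISA temp = 10.2°C, deviation +19.8°C, DA = 2400 + 120 × 19.8 = 4776 ft.
B is higher by 4776 − 3916 = 860 ft.

B by 860 ft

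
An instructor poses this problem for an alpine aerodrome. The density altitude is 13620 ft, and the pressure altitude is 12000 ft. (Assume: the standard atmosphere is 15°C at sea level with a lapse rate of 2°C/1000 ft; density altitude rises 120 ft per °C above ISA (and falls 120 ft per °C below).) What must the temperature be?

4.5°C

Density altitude − pressure altitude = 13620 − 12000 = +1620 ft.
At 120 ft/°C that is an ISA deviation of 1620/120 = +13.5°C.
ISA temperature at 12000 ft = 15 − 2 × (12000/1000) = -9°C.
OAT = ISA + deviation = -9 + (+13.5) = 4.5°C.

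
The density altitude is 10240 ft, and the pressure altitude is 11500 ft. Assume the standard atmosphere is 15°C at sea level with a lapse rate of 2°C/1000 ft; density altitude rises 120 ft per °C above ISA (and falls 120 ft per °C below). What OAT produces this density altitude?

Density altitude − pressure altitude = 10240 − 11500 = -1260 ft.
At 120 ft/°C that is an ISA deviation of -1260/120 = -10.5°C.
ISA temperature at 11500 ft = 15 − 2 × (11500/1000) = -8°C.
OAT = ISA + deviation = -8 + (-10.5) = -18.5°C.

-18.5°C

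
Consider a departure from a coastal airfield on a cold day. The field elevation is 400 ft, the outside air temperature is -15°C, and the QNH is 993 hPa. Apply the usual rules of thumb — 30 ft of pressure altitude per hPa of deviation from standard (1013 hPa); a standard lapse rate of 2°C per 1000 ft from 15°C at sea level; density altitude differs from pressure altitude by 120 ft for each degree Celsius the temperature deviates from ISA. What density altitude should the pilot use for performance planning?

-2360 ft

Pressure altitude = 400 + (1013 − 993) × 30 = 400 + (+600) = 1000 ft.
ISA temperature at 1000 ft = 15 − 2 × (1000/1000) = 13°C.
ISA deviation = -15 − 13 = -28°C.
Density altitude = 1000 + 120 × (-28) = -2360 ft.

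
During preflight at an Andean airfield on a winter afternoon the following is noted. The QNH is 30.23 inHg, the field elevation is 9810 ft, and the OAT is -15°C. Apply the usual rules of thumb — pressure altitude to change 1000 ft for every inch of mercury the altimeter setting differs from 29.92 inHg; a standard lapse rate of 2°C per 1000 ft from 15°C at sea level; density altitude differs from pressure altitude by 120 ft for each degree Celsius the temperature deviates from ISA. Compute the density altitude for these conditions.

8180 ft

Pressure altitude = 9810 + (29.92 − 30.23) × 1000 = 9810 + (-310) = 9500 ft.
ISA temperature at 9500 ft = 15 − 2 × (9500/1000) = -4°C.
ISA deviation = -15 − (-4) = -11°C.
Density altitude = 9500 + 120 × (-11) = 8180 ft.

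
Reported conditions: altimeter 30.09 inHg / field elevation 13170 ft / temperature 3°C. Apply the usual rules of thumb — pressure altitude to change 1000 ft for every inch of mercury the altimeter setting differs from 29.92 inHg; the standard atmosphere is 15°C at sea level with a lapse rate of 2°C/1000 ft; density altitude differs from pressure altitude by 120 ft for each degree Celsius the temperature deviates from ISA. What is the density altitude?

Pressure altitude = 13170 + (29.92 − 30.09) × 1000 = 13170 + (-170) = 13000 ft.
ISA temperature at 13000 ft = 15 − 2 × (13000/1000) = -11°C.
ISA deviation = 3 − (-11) = +14°C.
Density altitude = 13000 + 120 × (14) = 14680 ft.

14680 ft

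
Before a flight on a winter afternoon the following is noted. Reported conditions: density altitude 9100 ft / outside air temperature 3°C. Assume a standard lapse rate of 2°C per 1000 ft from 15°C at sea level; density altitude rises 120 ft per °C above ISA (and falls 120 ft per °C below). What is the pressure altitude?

8500 ft

DA = PA + 120 × (OAT − (15 − 2·PA/1000)) = PA + 120·OAT − 1800 + 0.24·PA = 1.24·PA + 120·OAT − 1800.
So 1.24·PA = 9100 − 120 × 3 + 1800 = 10540.
PA = 10540 / 1.24 = 8500 ft.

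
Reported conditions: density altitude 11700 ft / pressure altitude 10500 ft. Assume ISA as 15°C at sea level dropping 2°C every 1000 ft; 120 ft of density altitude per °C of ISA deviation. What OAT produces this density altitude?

4°C

Density altitude − pressure altitude = 11700 − 10500 = +1200 ft.
At 120 ft/°C that is an ISA deviation of 1200/120 = +10°C.
ISA temperature at 10500 ft = 15 − 2 × (10500/1000) = -6°C.
OAT = ISA + deviation = -6 + (+10) = 4°C.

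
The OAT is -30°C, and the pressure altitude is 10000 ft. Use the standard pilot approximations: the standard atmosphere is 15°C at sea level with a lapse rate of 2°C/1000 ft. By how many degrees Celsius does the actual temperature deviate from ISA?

ISA temperature at 10000 ft = 15 − 2 × (10000/1000) = -5°C.
Deviation = OAT − ISA = -30 − (-5) = -25°C.

ISA-25°C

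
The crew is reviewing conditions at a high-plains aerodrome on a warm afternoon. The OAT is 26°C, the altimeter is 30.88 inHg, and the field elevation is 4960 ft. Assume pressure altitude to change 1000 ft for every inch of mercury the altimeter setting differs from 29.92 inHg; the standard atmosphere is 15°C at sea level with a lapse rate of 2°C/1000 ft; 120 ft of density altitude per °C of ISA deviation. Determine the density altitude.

Pressure altitude = 4960 + (29.92 − 30.88) × 1000 = 4960 + (-960) = 4000 ft.
ISA temperature at 4000 ft = 15 − 2 × (4000/1000) = 7°C.
ISA deviation = 26 − 7 = +19°C.
Density altitude = 4000 + 120 × (19) = 6280 ft.

6280 ft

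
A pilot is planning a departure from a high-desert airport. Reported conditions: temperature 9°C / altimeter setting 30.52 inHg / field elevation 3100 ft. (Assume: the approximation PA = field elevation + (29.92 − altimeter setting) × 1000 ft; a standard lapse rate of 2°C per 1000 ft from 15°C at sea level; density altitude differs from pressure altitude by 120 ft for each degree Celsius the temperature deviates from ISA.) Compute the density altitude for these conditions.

Pressure altitude = 3100 + (29.92 − 30.52) × 1000 = 3100 + (-600) = 2500 ft.
ISA temperature at 2500 ft = 15 − 2 × (2500/1000) = 10°C.
ISA deviation = 9 − 10 = -1°C.
Density altitude = 2500 + 120 × (-1) = 2380 ft.

2380 ft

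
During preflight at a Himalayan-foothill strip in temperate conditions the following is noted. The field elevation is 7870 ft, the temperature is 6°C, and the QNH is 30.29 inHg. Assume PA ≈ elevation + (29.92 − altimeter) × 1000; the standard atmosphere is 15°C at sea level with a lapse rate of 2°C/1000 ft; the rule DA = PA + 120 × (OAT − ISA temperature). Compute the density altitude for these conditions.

8220 ft

Pressure altitude = 7870 + (29.92 − 30.29) × 1000 = 7870 + (-370) = 7500 ft.
ISA temperature at 7500 ft = 15 − 2 × (7500/1000) = 0°C.
ISA deviation = 6 − 0 = +6°C.
Density altitude = 7500 + 120 × (6) = 8220 ft.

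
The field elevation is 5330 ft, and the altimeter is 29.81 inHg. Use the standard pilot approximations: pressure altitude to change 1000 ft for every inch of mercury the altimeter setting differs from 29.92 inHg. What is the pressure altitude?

Pressure correction = (29.92 − 29.81) × 1000 = +110 ft.
Pressure altitude = 5330 + (+110) = 5440 ft.

5440 ft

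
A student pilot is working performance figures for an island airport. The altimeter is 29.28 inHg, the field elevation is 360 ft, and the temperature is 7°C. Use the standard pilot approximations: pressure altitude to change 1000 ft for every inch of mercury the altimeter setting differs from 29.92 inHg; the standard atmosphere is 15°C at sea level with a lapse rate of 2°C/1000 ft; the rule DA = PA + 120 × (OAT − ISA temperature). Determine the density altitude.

280 ft

Pressure altitude = 360 + (29.92 − 29.28) × 1000 = 360 + (+640) = 1000 ft.
ISA temperature at 1000 ft = 15 − 2 × (1000/1000) = 13°C.
ISA deviation = 7 − 13 = -6°C.
Density altitude = 1000 + 120 × (-6) = 280 ft.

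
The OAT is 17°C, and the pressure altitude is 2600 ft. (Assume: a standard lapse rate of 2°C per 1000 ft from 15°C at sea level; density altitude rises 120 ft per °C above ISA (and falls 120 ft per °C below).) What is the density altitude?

ISA temperature at 2600 ft = 15 − 2 × (2600/1000) = 9.8°C.
ISA deviation = 17 − 9.8 = +7.2°C.
Density altitude = 2600 + 120 × (7.2) = 2600 + (+864) = 3464 ft.

3464 ft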